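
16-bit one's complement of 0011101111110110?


Original: 0011101111110110
Invert all bits:
  bit 0: 0 → 1
  bit 1: 0 → 1
  bit 2: 1 → 0
  bit 3: 1 → 0
  bit 4: 1 → 0
  bit 5: 0 → 1
  bit 6: 1 → 0
  bit 7: 1 → 0
  bit 8: 1 → 0
  bit 9: 1 → 0
  bit 10: 1 → 0
  bit 11: 1 → 0
  bit 12: 0 → 1
  bit 13: 1 → 0
  bit 14: 1 → 0
  bit 15: 0 → 1
= 1100010000001001


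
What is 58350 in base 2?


Divide by 2 repeatedly:
58350 ÷ 2 = 29175 remainder 0
29175 ÷ 2 = 14587 remainder 1
14587 ÷ 2 = 7293 remainder 1
7293 ÷ 2 = 3646 remainder 1
3646 ÷ 2 = 1823 remainder 0
1823 ÷ 2 = 911 remainder 1
911 ÷ 2 = 455 remainder 1
455 ÷ 2 = 227 remainder 1
227 ÷ 2 = 113 remainder 1
113 ÷ 2 = 56 remainder 1
56 ÷ 2 = 28 remainder 0
28 ÷ 2 = 14 remainder 0
14 ÷ 2 = 7 remainder 0
7 ÷ 2 = 3 remainder 1
3 ÷ 2 = 1 remainder 1
1 ÷ 2 = 0 remainder 1
Reading remainders bottom-up:
= 1110001111101110


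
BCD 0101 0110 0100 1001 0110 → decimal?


Each 4-bit group → digit:
  0101 → 5
  0110 → 6
  0100 → 4
  1001 → 9
  0110 → 6
= 56496


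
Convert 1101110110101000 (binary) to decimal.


Positional values:
Bit 3: 1 × 2^3 = 8
Bit 5: 1 × 2^5 = 32
Bit 7: 1 × 2^7 = 128
Bit 8: 1 × 2^8 = 256
Bit 10: 1 × 2^10 = 1024
Bit 11: 1 × 2^11 = 2048
Bit 12: 1 × 2^12 = 4096
Bit 14: 1 × 2^14 = 16384
Bit 15: 1 × 2^15 = 32768
Sum = 8 + 32 + 128 + 256 + 1024 + 2048 + 4096 + 16384 + 32768
= 56744


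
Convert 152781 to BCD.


Each digit → 4-bit binary:
  1 → 0001
  5 → 0101
  2 → 0010
  7 → 0111
  8 → 1000
  1 → 0001
= 0001 0101 0010 0111 1000 0001


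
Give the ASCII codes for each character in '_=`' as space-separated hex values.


String: '_=`'  (3 characters)
Per-character ASCII lookup:
  '_': special character: '_' = 95 → 0x5F
  '=': special character: '=' = 61 → 0x3D
  '`': special character: '`' = 96 → 0x60
= 0x5F 0x3D 0x60


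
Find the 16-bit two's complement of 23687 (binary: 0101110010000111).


Original: 0101110010000111
Step 1 - Invert all bits: 1010001101111000
Step 2 - Add 1: 1010001101111000 + 1
= 1010001101111001 (represents -23687)


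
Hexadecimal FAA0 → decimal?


Positional values:
Position 0: 0 × 16^0 = 0 × 1 = 0
Position 1: A × 16^1 = 10 × 16 = 160
Position 2: A × 16^2 = 10 × 256 = 2560
Position 3: F × 16^3 = 15 × 4096 = 61440
Sum = 0 + 160 + 2560 + 61440
= 64160


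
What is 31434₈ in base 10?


Positional values:
Position 0: 4 × 8^0 = 4
Position 1: 3 × 8^1 = 24
Position 2: 4 × 8^2 = 256
Position 3: 1 × 8^3 = 512
Position 4: 3 × 8^4 = 12288
Sum = 4 + 24 + 256 + 512 + 12288
= 13084


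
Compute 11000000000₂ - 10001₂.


Align and subtract column by column (LSB to MSB, borrowing when needed):
  11000000000
- 00000010001
  -----------
  col 0: (0 - 0 borrow-in) - 1 → borrow from next column: (0+2) - 1 = 1, borrow out 1
  col 1: (0 - 1 borrow-in) - 0 → borrow from next column: (-1+2) - 0 = 1, borrow out 1
  col 2: (0 - 1 borrow-in) - 0 → borrow from next column: (-1+2) - 0 = 1, borrow out 1
  col 3: (0 - 1 borrow-in) - 0 → borrow from next column: (-1+2) - 0 = 1, borrow out 1
  col 4: (0 - 1 borrow-in) - 1 → borrow from next column: (-1+2) - 1 = 0, borrow out 1
  col 5: (0 - 1 borrow-in) - 0 → borrow from next column: (-1+2) - 0 = 1, borrow out 1
  col 6: (0 - 1 borrow-in) - 0 → borrow from next column: (-1+2) - 0 = 1, borrow out 1
  col 7: (0 - 1 borrow-in) - 0 → borrow from next column: (-1+2) - 0 = 1, borrow out 1
  col 8: (0 - 1 borrow-in) - 0 → borrow from next column: (-1+2) - 0 = 1, borrow out 1
  col 9: (1 - 1 borrow-in) - 0 → 0 - 0 = 0, borrow out 0
  col 10: (1 - 0 borrow-in) - 0 → 1 - 0 = 1, borrow out 0
Reading bits MSB→LSB: 10111101111
Strip leading zeros: 10111101111
= 10111101111


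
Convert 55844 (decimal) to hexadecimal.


Divide by 16 repeatedly:
55844 ÷ 16 = 3490 remainder 4 (4)
3490 ÷ 16 = 218 remainder 2 (2)
218 ÷ 16 = 13 remainder 10 (A)
13 ÷ 16 = 0 remainder 13 (D)
Reading remainders bottom-up:
= 0xDA24


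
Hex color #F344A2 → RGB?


Hex: #F344A2
R = F3₁₆ = 243
G = 44₁₆ = 68
B = A2₁₆ = 162
= RGB(243, 68, 162)


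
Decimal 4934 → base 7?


Divide by 7 repeatedly:
4934 ÷ 7 = 704 remainder 6
704 ÷ 7 = 100 remainder 4
100 ÷ 7 = 14 remainder 2
14 ÷ 7 = 2 remainder 0
2 ÷ 7 = 0 remainder 2
Reading remainders bottom-up:
= 20246


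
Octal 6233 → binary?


Each octal digit → 3 binary bits:
  6 = 110
  2 = 010
  3 = 011
  3 = 011
Concatenate: 110 010 011 011
= 110010011011


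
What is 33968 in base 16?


Divide by 16 repeatedly:
33968 ÷ 16 = 2123 remainder 0 (0)
2123 ÷ 16 = 132 remainder 11 (B)
132 ÷ 16 = 8 remainder 4 (4)
8 ÷ 16 = 0 remainder 8 (8)
Reading remainders bottom-up:
= 0x84B0


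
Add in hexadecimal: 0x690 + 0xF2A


Align and add column by column (LSB to MSB, each column mod 16 with carry):
  0690
+ 0F2A
  ----
  col 0: 0(0) + A(10) + 0 (carry in) = 10 → A(10), carry out 0
  col 1: 9(9) + 2(2) + 0 (carry in) = 11 → B(11), carry out 0
  col 2: 6(6) + F(15) + 0 (carry in) = 21 → 5(5), carry out 1
  col 3: 0(0) + 0(0) + 1 (carry in) = 1 → 1(1), carry out 0
Reading digits MSB→LSB: 15BA
Strip leading zeros: 15BA
= 0x15BA


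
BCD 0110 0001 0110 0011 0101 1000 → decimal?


Each 4-bit group → digit:
  0110 → 6
  0001 → 1
  0110 → 6
  0011 → 3
  0101 → 5
  1000 → 8
= 616358


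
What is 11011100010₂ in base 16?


Group into 4-bit nibbles: 011011100010
  0110 = 6
  1110 = E
  0010 = 2
= 0x6E2


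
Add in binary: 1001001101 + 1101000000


Align and add column by column (LSB to MSB, carry propagating):
  01001001101
+ 01101000000
  -----------
  col 0: 1 + 0 + 0 (carry in) = 1 → bit 1, carry out 0
  col 1: 0 + 0 + 0 (carry in) = 0 → bit 0, carry out 0
  col 2: 1 + 0 + 0 (carry in) = 1 → bit 1, carry out 0
  col 3: 1 + 0 + 0 (carry in) = 1 → bit 1, carry out 0
  col 4: 0 + 0 + 0 (carry in) = 0 → bit 0, carry out 0
  col 5: 0 + 0 + 0 (carry in) = 0 → bit 0, carry out 0
  col 6: 1 + 1 + 0 (carry in) = 2 → bit 0, carry out 1
  col 7: 0 + 0 + 1 (carry in) = 1 → bit 1, carry out 0
  col 8: 0 + 1 + 0 (carry in) = 1 → bit 1, carry out 0
  col 9: 1 + 1 + 0 (carry in) = 2 → bit 0, carry out 1
  col 10: 0 + 0 + 1 (carry in) = 1 → bit 1, carry out 0
Reading bits MSB→LSB: 10110001101
Strip leading zeros: 10110001101
= 10110001101


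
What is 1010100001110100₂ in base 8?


Group into 3-bit groups: 001010100001110100
  001 = 1
  010 = 2
  100 = 4
  001 = 1
  110 = 6
  100 = 4
= 0o124164


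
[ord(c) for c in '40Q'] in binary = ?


String: '40Q'  (3 characters)
Per-character ASCII lookup:
  '4': digits start at 48: '4' = 48 + 4 = 52 → 110100
  '0': digits start at 48: '0' = 48 + 0 = 48 → 110000
  'Q': uppercase starts at 65: 'Q' = 65 + 16 = 81 → 1010001
= 110100 110000 1010001


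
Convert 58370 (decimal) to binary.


Divide by 2 repeatedly:
58370 ÷ 2 = 29185 remainder 0
29185 ÷ 2 = 14592 remainder 1
14592 ÷ 2 = 7296 remainder 0
7296 ÷ 2 = 3648 remainder 0
3648 ÷ 2 = 1824 remainder 0
1824 ÷ 2 = 912 remainder 0
912 ÷ 2 = 456 remainder 0
456 ÷ 2 = 228 remainder 0
228 ÷ 2 = 114 remainder 0
114 ÷ 2 = 57 remainder 0
57 ÷ 2 = 28 remainder 1
28 ÷ 2 = 14 remainder 0
14 ÷ 2 = 7 remainder 0
7 ÷ 2 = 3 remainder 1
3 ÷ 2 = 1 remainder 1
1 ÷ 2 = 0 remainder 1
Reading remainders bottom-up:
= 1110010000000010


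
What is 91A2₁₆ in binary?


Each hex digit → 4 binary bits:
  9 = 1001
  1 = 0001
  A = 1010
  2 = 0010
Concatenate: 1001 0001 1010 0010
= 1001000110100010


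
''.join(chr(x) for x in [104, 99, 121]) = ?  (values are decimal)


Codes (decimal): 104 99 121
Per-code ASCII lookup:
  104  (range 97-122: lowercase, 104 - 97 = 7) → 'h'
  99  (range 97-122: lowercase, 99 - 97 = 2) → 'c'
  121  (range 97-122: lowercase, 121 - 97 = 24) → 'y'
= 'hcy'


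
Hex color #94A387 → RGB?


Hex: #94A387
R = 94₁₆ = 148
G = A3₁₆ = 163
B = 87₁₆ = 135
= RGB(148, 163, 135)


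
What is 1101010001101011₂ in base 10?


Positional values:
Bit 0: 1 × 2^0 = 1
Bit 1: 1 × 2^1 = 2
Bit 3: 1 × 2^3 = 8
Bit 5: 1 × 2^5 = 32
Bit 6: 1 × 2^6 = 64
Bit 10: 1 × 2^10 = 1024
Bit 12: 1 × 2^12 = 4096
Bit 14: 1 × 2^14 = 16384
Bit 15: 1 × 2^15 = 32768
Sum = 1 + 2 + 8 + 32 + 64 + 1024 + 4096 + 16384 + 32768
= 54379


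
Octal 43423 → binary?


Each octal digit → 3 binary bits:
  4 = 100
  3 = 011
  4 = 100
  2 = 010
  3 = 011
Concatenate: 100 011 100 010 011
= 100011100010011


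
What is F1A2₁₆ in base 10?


Positional values:
Position 0: 2 × 16^0 = 2 × 1 = 2
Position 1: A × 16^1 = 10 × 16 = 160
Position 2: 1 × 16^2 = 1 × 256 = 256
Position 3: F × 16^3 = 15 × 4096 = 61440
Sum = 2 + 160 + 256 + 61440
= 61858


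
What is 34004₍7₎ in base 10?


Positional values (base 7):
  4 × 7^0 = 4 × 1 = 4
  0 × 7^1 = 0 × 7 = 0
  0 × 7^2 = 0 × 49 = 0
  4 × 7^3 = 4 × 343 = 1372
  3 × 7^4 = 3 × 2401 = 7203
Sum = 4 + 0 + 0 + 1372 + 7203
= 8579


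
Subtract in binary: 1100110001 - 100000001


Align and subtract column by column (LSB to MSB, borrowing when needed):
  1100110001
- 0100000001
  ----------
  col 0: (1 - 0 borrow-in) - 1 → 1 - 1 = 0, borrow out 0
  col 1: (0 - 0 borrow-in) - 0 → 0 - 0 = 0, borrow out 0
  col 2: (0 - 0 borrow-in) - 0 → 0 - 0 = 0, borrow out 0
  col 3: (0 - 0 borrow-in) - 0 → 0 - 0 = 0, borrow out 0
  col 4: (1 - 0 borrow-in) - 0 → 1 - 0 = 1, borrow out 0
  col 5: (1 - 0 borrow-in) - 0 → 1 - 0 = 1, borrow out 0
  col 6: (0 - 0 borrow-in) - 0 → 0 - 0 = 0, borrow out 0
  col 7: (0 - 0 borrow-in) - 0 → 0 - 0 = 0, borrow out 0
  col 8: (1 - 0 borrow-in) - 1 → 1 - 1 = 0, borrow out 0
  col 9: (1 - 0 borrow-in) - 0 → 1 - 0 = 1, borrow out 0
Reading bits MSB→LSB: 1000110000
Strip leading zeros: 1000110000
= 1000110000


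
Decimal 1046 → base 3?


Divide by 3 repeatedly:
1046 ÷ 3 = 348 remainder 2
348 ÷ 3 = 116 remainder 0
116 ÷ 3 = 38 remainder 2
38 ÷ 3 = 12 remainder 2
12 ÷ 3 = 4 remainder 0
4 ÷ 3 = 1 remainder 1
1 ÷ 3 = 0 remainder 1
Reading remainders bottom-up:
= 1102202


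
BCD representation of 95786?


Each digit → 4-bit binary:
  9 → 1001
  5 → 0101
  7 → 0111
  8 → 1000
  6 → 0110
= 1001 0101 0111 1000 0110


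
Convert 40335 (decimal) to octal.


Divide by 8 repeatedly:
40335 ÷ 8 = 5041 remainder 7
5041 ÷ 8 = 630 remainder 1
630 ÷ 8 = 78 remainder 6
78 ÷ 8 = 9 remainder 6
9 ÷ 8 = 1 remainder 1
1 ÷ 8 = 0 remainder 1
Reading remainders bottom-up:
= 0o116617


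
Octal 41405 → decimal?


Positional values:
Position 0: 5 × 8^0 = 5
Position 1: 0 × 8^1 = 0
Position 2: 4 × 8^2 = 256
Position 3: 1 × 8^3 = 512
Position 4: 4 × 8^4 = 16384
Sum = 5 + 0 + 256 + 512 + 16384
= 17157


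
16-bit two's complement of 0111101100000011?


Original: 0111101100000011
Step 1 - Invert all bits: 1000010011111100
Step 2 - Add 1: 1000010011111100 + 1
= 1000010011111101 (represents -31491)


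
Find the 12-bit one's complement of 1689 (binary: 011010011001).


Original: 011010011001
Invert all bits:
  bit 0: 0 → 1
  bit 1: 1 → 0
  bit 2: 1 → 0
  bit 3: 0 → 1
  bit 4: 1 → 0
  bit 5: 0 → 1
  bit 6: 0 → 1
  bit 7: 1 → 0
  bit 8: 1 → 0
  bit 9: 0 → 1
  bit 10: 0 → 1
  bit 11: 1 → 0
= 100101100110


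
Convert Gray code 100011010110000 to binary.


Gray code: 100011010110000
MSB stays the same: 1
Each subsequent bit = prev_binary XOR current_gray:
  B[1] = 1 XOR 0 = 1
  B[2] = 1 XOR 0 = 1
  B[3] = 1 XOR 0 = 1
  B[4] = 1 XOR 1 = 0
  B[5] = 0 XOR 1 = 1
  B[6] = 1 XOR 0 = 1
  B[7] = 1 XOR 1 = 0
  B[8] = 0 XOR 0 = 0
  B[9] = 0 XOR 1 = 1
  B[10] = 1 XOR 1 = 0
  B[11] = 0 XOR 0 = 0
  B[12] = 0 XOR 0 = 0
  B[13] = 0 XOR 0 = 0
  B[14] = 0 XOR 0 = 0
= 111101100100000 (31520 decimal)


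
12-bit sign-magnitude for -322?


Sign bit: 1 (negative)
Magnitude: 322 = 00101000010
= 100101000010


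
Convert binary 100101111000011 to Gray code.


Binary: 100101111000011
Gray code: G = B XOR (B >> 1)
B >> 1 = 010010111100001
100101111000011 XOR 010010111100001:
  1 XOR 0 = 1
  0 XOR 1 = 1
  0 XOR 0 = 0
  1 XOR 0 = 1
  0 XOR 1 = 1
  1 XOR 0 = 1
  1 XOR 1 = 0
  1 XOR 1 = 0
  1 XOR 1 = 0
  0 XOR 1 = 1
  0 XOR 0 = 0
  0 XOR 0 = 0
  0 XOR 0 = 0
  1 XOR 0 = 1
  1 XOR 1 = 0
= 110111000100010


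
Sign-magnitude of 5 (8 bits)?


Sign bit: 0 (positive)
Magnitude: 5 = 0000101
= 00000101


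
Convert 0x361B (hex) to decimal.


Positional values:
Position 0: B × 16^0 = 11 × 1 = 11
Position 1: 1 × 16^1 = 1 × 16 = 16
Position 2: 6 × 16^2 = 6 × 256 = 1536
Position 3: 3 × 16^3 = 3 × 4096 = 12288
Sum = 11 + 16 + 1536 + 12288
= 13851


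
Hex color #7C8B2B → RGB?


Hex: #7C8B2B
R = 7C₁₆ = 124
G = 8B₁₆ = 139
B = 2B₁₆ = 43
= RGB(124, 139, 43)


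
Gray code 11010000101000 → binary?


Gray code: 11010000101000
MSB stays the same: 1
Each subsequent bit = prev_binary XOR current_gray:
  B[1] = 1 XOR 1 = 0
  B[2] = 0 XOR 0 = 0
  B[3] = 0 XOR 1 = 1
  B[4] = 1 XOR 0 = 1
  B[5] = 1 XOR 0 = 1
  B[6] = 1 XOR 0 = 1
  B[7] = 1 XOR 0 = 1
  B[8] = 1 XOR 1 = 0
  B[9] = 0 XOR 0 = 0
  B[10] = 0 XOR 1 = 1
  B[11] = 1 XOR 0 = 1
  B[12] = 1 XOR 0 = 1
  B[13] = 1 XOR 0 = 1
= 10011111001111 (10191 decimal)


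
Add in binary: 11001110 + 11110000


Align and add column by column (LSB to MSB, carry propagating):
  011001110
+ 011110000
  ---------
  col 0: 0 + 0 + 0 (carry in) = 0 → bit 0, carry out 0
  col 1: 1 + 0 + 0 (carry in) = 1 → bit 1, carry out 0
  col 2: 1 + 0 + 0 (carry in) = 1 → bit 1, carry out 0
  col 3: 1 + 0 + 0 (carry in) = 1 → bit 1, carry out 0
  col 4: 0 + 1 + 0 (carry in) = 1 → bit 1, carry out 0
  col 5: 0 + 1 + 0 (carry in) = 1 → bit 1, carry out 0
  col 6: 1 + 1 + 0 (carry in) = 2 → bit 0, carry out 1
  col 7: 1 + 1 + 1 (carry in) = 3 → bit 1, carry out 1
  col 8: 0 + 0 + 1 (carry in) = 1 → bit 1, carry out 0
Reading bits MSB→LSB: 110111110
Strip leading zeros: 110111110
= 110111110


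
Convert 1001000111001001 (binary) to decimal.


Positional values:
Bit 0: 1 × 2^0 = 1
Bit 3: 1 × 2^3 = 8
Bit 6: 1 × 2^6 = 64
Bit 7: 1 × 2^7 = 128
Bit 8: 1 × 2^8 = 256
Bit 12: 1 × 2^12 = 4096
Bit 15: 1 × 2^15 = 32768
Sum = 1 + 8 + 64 + 128 + 256 + 4096 + 32768
= 37321


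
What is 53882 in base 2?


Divide by 2 repeatedly:
53882 ÷ 2 = 26941 remainder 0
26941 ÷ 2 = 13470 remainder 1
13470 ÷ 2 = 6735 remainder 0
6735 ÷ 2 = 3367 remainder 1
3367 ÷ 2 = 1683 remainder 1
1683 ÷ 2 = 841 remainder 1
841 ÷ 2 = 420 remainder 1
420 ÷ 2 = 210 remainder 0
210 ÷ 2 = 105 remainder 0
105 ÷ 2 = 52 remainder 1
52 ÷ 2 = 26 remainder 0
26 ÷ 2 = 13 remainder 0
13 ÷ 2 = 6 remainder 1
6 ÷ 2 = 3 remainder 0
3 ÷ 2 = 1 remainder 1
1 ÷ 2 = 0 remainder 1
Reading remainders bottom-up:
= 1101001001111010


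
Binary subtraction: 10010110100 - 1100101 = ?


Align and subtract column by column (LSB to MSB, borrowing when needed):
  10010110100
- 00001100101
  -----------
  col 0: (0 - 0 borrow-in) - 1 → borrow from next column: (0+2) - 1 = 1, borrow out 1
  col 1: (0 - 1 borrow-in) - 0 → borrow from next column: (-1+2) - 0 = 1, borrow out 1
  col 2: (1 - 1 borrow-in) - 1 → borrow from next column: (0+2) - 1 = 1, borrow out 1
  col 3: (0 - 1 borrow-in) - 0 → borrow from next column: (-1+2) - 0 = 1, borrow out 1
  col 4: (1 - 1 borrow-in) - 0 → 0 - 0 = 0, borrow out 0
  col 5: (1 - 0 borrow-in) - 1 → 1 - 1 = 0, borrow out 0
  col 6: (0 - 0 borrow-in) - 1 → borrow from next column: (0+2) - 1 = 1, borrow out 1
  col 7: (1 - 1 borrow-in) - 0 → 0 - 0 = 0, borrow out 0
  col 8: (0 - 0 borrow-in) - 0 → 0 - 0 = 0, borrow out 0
  col 9: (0 - 0 borrow-in) - 0 → 0 - 0 = 0, borrow out 0
  col 10: (1 - 0 borrow-in) - 0 → 1 - 0 = 1, borrow out 0
Reading bits MSB→LSB: 10001001111
Strip leading zeros: 10001001111
= 10001001111


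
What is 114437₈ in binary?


Each octal digit → 3 binary bits:
  1 = 001
  1 = 001
  4 = 100
  4 = 100
  3 = 011
  7 = 111
Concatenate: 001 001 100 100 011 111
= 001001100100011111


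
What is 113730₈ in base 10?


Positional values:
Position 0: 0 × 8^0 = 0
Position 1: 3 × 8^1 = 24
Position 2: 7 × 8^2 = 448
Position 3: 3 × 8^3 = 1536
Position 4: 1 × 8^4 = 4096
Position 5: 1 × 8^5 = 32768
Sum = 0 + 24 + 448 + 1536 + 4096 + 32768
= 38872


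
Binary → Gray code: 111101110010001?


Binary: 111101110010001
Gray code: G = B XOR (B >> 1)
B >> 1 = 011110111001000
111101110010001 XOR 011110111001000:
  1 XOR 0 = 1
  1 XOR 1 = 0
  1 XOR 1 = 0
  1 XOR 1 = 0
  0 XOR 1 = 1
  1 XOR 0 = 1
  1 XOR 1 = 0
  1 XOR 1 = 0
  0 XOR 1 = 1
  0 XOR 0 = 0
  1 XOR 0 = 1
  0 XOR 1 = 1
  0 XOR 0 = 0
  0 XOR 0 = 0
  1 XOR 0 = 1
= 100011001011001


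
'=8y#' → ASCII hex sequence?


String: '=8y#'  (4 characters)
Per-character ASCII lookup:
  '=': special character: '=' = 61 → 0x3D
  '8': digits start at 48: '8' = 48 + 8 = 56 → 0x38
  'y': lowercase starts at 97: 'y' = 97 + 24 = 121 → 0x79
  '#': special character: '#' = 35 → 0x23
= 0x3D 0x38 0x79 0x23


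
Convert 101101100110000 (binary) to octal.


Group into 3-bit groups: 101101100110000
  101 = 5
  101 = 5
  100 = 4
  110 = 6
  000 = 0
= 0o55460


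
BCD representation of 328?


Each digit → 4-bit binary:
  3 → 0011
  2 → 0010
  8 → 1000
= 0011 0010 1000


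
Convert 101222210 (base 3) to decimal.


Positional values (base 3):
  0 × 3^0 = 0 × 1 = 0
  1 × 3^1 = 1 × 3 = 3
  2 × 3^2 = 2 × 9 = 18
  2 × 3^3 = 2 × 27 = 54
  2 × 3^4 = 2 × 81 = 162
  2 × 3^5 = 2 × 243 = 486
  1 × 3^6 = 1 × 729 = 729
  0 × 3^7 = 0 × 2187 = 0
  1 × 3^8 = 1 × 6561 = 6561
Sum = 0 + 3 + 18 + 54 + 162 + 486 + 729 + 0 + 6561
= 8013


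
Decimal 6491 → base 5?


Divide by 5 repeatedly:
6491 ÷ 5 = 1298 remainder 1
1298 ÷ 5 = 259 remainder 3
259 ÷ 5 = 51 remainder 4
51 ÷ 5 = 10 remainder 1
10 ÷ 5 = 2 remainder 0
2 ÷ 5 = 0 remainder 2
Reading remainders bottom-up:
= 201431


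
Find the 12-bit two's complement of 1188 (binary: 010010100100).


Original: 010010100100
Step 1 - Invert all bits: 101101011011
Step 2 - Add 1: 101101011011 + 1
= 101101011100 (represents -1188)


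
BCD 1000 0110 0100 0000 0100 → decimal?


Each 4-bit group → digit:
  1000 → 8
  0110 → 6
  0100 → 4
  0000 → 0
  0100 → 4
= 86404


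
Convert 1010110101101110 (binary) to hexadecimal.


Group into 4-bit nibbles: 1010110101101110
  1010 = A
  1101 = D
  0110 = 6
  1110 = E
= 0xAD6E


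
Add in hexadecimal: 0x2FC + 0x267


Align and add column by column (LSB to MSB, each column mod 16 with carry):
  02FC
+ 0267
  ----
  col 0: C(12) + 7(7) + 0 (carry in) = 19 → 3(3), carry out 1
  col 1: F(15) + 6(6) + 1 (carry in) = 22 → 6(6), carry out 1
  col 2: 2(2) + 2(2) + 1 (carry in) = 5 → 5(5), carry out 0
  col 3: 0(0) + 0(0) + 0 (carry in) = 0 → 0(0), carry out 0
Reading digits MSB→LSB: 0563
Strip leading zeros: 563
= 0x563


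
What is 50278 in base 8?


Divide by 8 repeatedly:
50278 ÷ 8 = 6284 remainder 6
6284 ÷ 8 = 785 remainder 4
785 ÷ 8 = 98 remainder 1
98 ÷ 8 = 12 remainder 2
12 ÷ 8 = 1 remainder 4
1 ÷ 8 = 0 remainder 1
Reading remainders bottom-up:
= 0o142146


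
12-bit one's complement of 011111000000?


Original: 011111000000
Invert all bits:
  bit 0: 0 → 1
  bit 1: 1 → 0
  bit 2: 1 → 0
  bit 3: 1 → 0
  bit 4: 1 → 0
  bit 5: 1 → 0
  bit 6: 0 → 1
  bit 7: 0 → 1
  bit 8: 0 → 1
  bit 9: 0 → 1
  bit 10: 0 → 1
  bit 11: 0 → 1
= 100000111111


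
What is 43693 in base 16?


Divide by 16 repeatedly:
43693 ÷ 16 = 2730 remainder 13 (D)
2730 ÷ 16 = 170 remainder 10 (A)
170 ÷ 16 = 10 remainder 10 (A)
10 ÷ 16 = 0 remainder 10 (A)
Reading remainders bottom-up:
= 0xAAAD


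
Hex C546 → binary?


Each hex digit → 4 binary bits:
  C = 1100
  5 = 0101
  4 = 0100
  6 = 0110
Concatenate: 1100 0101 0100 0110
= 1100010101000110


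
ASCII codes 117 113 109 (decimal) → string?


Codes (decimal): 117 113 109
Per-code ASCII lookup:
  117  (range 97-122: lowercase, 117 - 97 = 20) → 'u'
  113  (range 97-122: lowercase, 113 - 97 = 16) → 'q'
  109  (range 97-122: lowercase, 109 - 97 = 12) → 'm'
= 'uqm'


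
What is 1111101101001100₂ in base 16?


Group into 4-bit nibbles: 1111101101001100
  1111 = F
  1011 = B
  0100 = 4
  1100 = C
= 0xFB4C


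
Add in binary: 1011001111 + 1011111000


Align and add column by column (LSB to MSB, carry propagating):
  01011001111
+ 01011111000
  -----------
  col 0: 1 + 0 + 0 (carry in) = 1 → bit 1, carry out 0
  col 1: 1 + 0 + 0 (carry in) = 1 → bit 1, carry out 0
  col 2: 1 + 0 + 0 (carry in) = 1 → bit 1, carry out 0
  col 3: 1 + 1 + 0 (carry in) = 2 → bit 0, carry out 1
  col 4: 0 + 1 + 1 (carry in) = 2 → bit 0, carry out 1
  col 5: 0 + 1 + 1 (carry in) = 2 → bit 0, carry out 1
  col 6: 1 + 1 + 1 (carry in) = 3 → bit 1, carry out 1
  col 7: 1 + 1 + 1 (carry in) = 3 → bit 1, carry out 1
  col 8: 0 + 0 + 1 (carry in) = 1 → bit 1, carry out 0
  col 9: 1 + 1 + 0 (carry in) = 2 → bit 0, carry out 1
  col 10: 0 + 0 + 1 (carry in) = 1 → bit 1, carry out 0
Reading bits MSB→LSB: 10111000111
Strip leading zeros: 10111000111
= 10111000111


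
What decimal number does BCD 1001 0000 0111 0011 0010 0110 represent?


Each 4-bit group → digit:
  1001 → 9
  0000 → 0
  0111 → 7
  0011 → 3
  0010 → 2
  0110 → 6
= 907326


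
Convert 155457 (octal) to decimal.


Positional values:
Position 0: 7 × 8^0 = 7
Position 1: 5 × 8^1 = 40
Position 2: 4 × 8^2 = 256
Position 3: 5 × 8^3 = 2560
Position 4: 5 × 8^4 = 20480
Position 5: 1 × 8^5 = 32768
Sum = 7 + 40 + 256 + 2560 + 20480 + 32768
= 56111


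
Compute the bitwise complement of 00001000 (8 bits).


Original: 00001000
Invert all bits:
  bit 0: 0 → 1
  bit 1: 0 → 1
  bit 2: 0 → 1
  bit 3: 0 → 1
  bit 4: 1 → 0
  bit 5: 0 → 1
  bit 6: 0 → 1
  bit 7: 0 → 1
= 11110111


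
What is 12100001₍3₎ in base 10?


Positional values (base 3):
  1 × 3^0 = 1 × 1 = 1
  0 × 3^1 = 0 × 3 = 0
  0 × 3^2 = 0 × 9 = 0
  0 × 3^3 = 0 × 27 = 0
  0 × 3^4 = 0 × 81 = 0
  1 × 3^5 = 1 × 243 = 243
  2 × 3^6 = 2 × 729 = 1458
  1 × 3^7 = 1 × 2187 = 2187
Sum = 1 + 0 + 0 + 0 + 0 + 243 + 1458 + 2187
= 3889


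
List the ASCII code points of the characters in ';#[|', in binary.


String: ';#[|'  (4 characters)
Per-character ASCII lookup:
  ';': special character: ';' = 59 → 111011
  '#': special character: '#' = 35 → 100011
  '[': special character: '[' = 91 → 1011011
  '|': special character: '|' = 124 → 1111100
= 111011 100011 1011011 1111100


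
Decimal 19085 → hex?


Divide by 16 repeatedly:
19085 ÷ 16 = 1192 remainder 13 (D)
1192 ÷ 16 = 74 remainder 8 (8)
74 ÷ 16 = 4 remainder 10 (A)
4 ÷ 16 = 0 remainder 4 (4)
Reading remainders bottom-up:
= 0x4A8D


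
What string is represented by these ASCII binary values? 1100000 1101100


Codes (binary): 1100000 1101100
Per-code ASCII lookup:
  1100000 = 96  (special character) → '`'
  1101100 = 108  (range 97-122: lowercase, 108 - 97 = 11) → 'l'
= '`l'


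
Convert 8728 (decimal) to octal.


Divide by 8 repeatedly:
8728 ÷ 8 = 1091 remainder 0
1091 ÷ 8 = 136 remainder 3
136 ÷ 8 = 17 remainder 0
17 ÷ 8 = 2 remainder 1
2 ÷ 8 = 0 remainder 2
Reading remainders bottom-up:
= 0o21030


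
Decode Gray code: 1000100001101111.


Gray code: 1000100001101111
MSB stays the same: 1
Each subsequent bit = prev_binary XOR current_gray:
  B[1] = 1 XOR 0 = 1
  B[2] = 1 XOR 0 = 1
  B[3] = 1 XOR 0 = 1
  B[4] = 1 XOR 1 = 0
  B[5] = 0 XOR 0 = 0
  B[6] = 0 XOR 0 = 0
  B[7] = 0 XOR 0 = 0
  B[8] = 0 XOR 0 = 0
  B[9] = 0 XOR 1 = 1
  B[10] = 1 XOR 1 = 0
  B[11] = 0 XOR 0 = 0
  B[12] = 0 XOR 1 = 1
  B[13] = 1 XOR 1 = 0
  B[14] = 0 XOR 1 = 1
  B[15] = 1 XOR 1 = 0
= 1111000001001010 (61514 decimal)


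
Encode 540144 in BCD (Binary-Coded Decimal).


Each digit → 4-bit binary:
  5 → 0101
  4 → 0100
  0 → 0000
  1 → 0001
  4 → 0100
  4 → 0100
= 0101 0100 0000 0001 0100 0100


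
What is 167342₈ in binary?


Each octal digit → 3 binary bits:
  1 = 001
  6 = 110
  7 = 111
  3 = 011
  4 = 100
  2 = 010
Concatenate: 001 110 111 011 100 010
= 001110111011100010


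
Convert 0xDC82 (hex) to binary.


Each hex digit → 4 binary bits:
  D = 1101
  C = 1100
  8 = 1000
  2 = 0010
Concatenate: 1101 1100 1000 0010
= 1101110010000010


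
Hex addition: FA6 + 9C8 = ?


Align and add column by column (LSB to MSB, each column mod 16 with carry):
  0FA6
+ 09C8
  ----
  col 0: 6(6) + 8(8) + 0 (carry in) = 14 → E(14), carry out 0
  col 1: A(10) + C(12) + 0 (carry in) = 22 → 6(6), carry out 1
  col 2: F(15) + 9(9) + 1 (carry in) = 25 → 9(9), carry out 1
  col 3: 0(0) + 0(0) + 1 (carry in) = 1 → 1(1), carry out 0
Reading digits MSB→LSB: 196E
Strip leading zeros: 196E
= 0x196E


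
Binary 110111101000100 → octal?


Group into 3-bit groups: 110111101000100
  110 = 6
  111 = 7
  101 = 5
  000 = 0
  100 = 4
= 0o67504


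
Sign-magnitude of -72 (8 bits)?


Sign bit: 1 (negative)
Magnitude: 72 = 1001000
= 11001000


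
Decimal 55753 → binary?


Divide by 2 repeatedly:
55753 ÷ 2 = 27876 remainder 1
27876 ÷ 2 = 13938 remainder 0
13938 ÷ 2 = 6969 remainder 0
6969 ÷ 2 = 3484 remainder 1
3484 ÷ 2 = 1742 remainder 0
1742 ÷ 2 = 871 remainder 0
871 ÷ 2 = 435 remainder 1
435 ÷ 2 = 217 remainder 1
217 ÷ 2 = 108 remainder 1
108 ÷ 2 = 54 remainder 0
54 ÷ 2 = 27 remainder 0
27 ÷ 2 = 13 remainder 1
13 ÷ 2 = 6 remainder 1
6 ÷ 2 = 3 remainder 0
3 ÷ 2 = 1 remainder 1
1 ÷ 2 = 0 remainder 1
Reading remainders bottom-up:
= 1101100111001001


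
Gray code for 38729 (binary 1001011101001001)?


Binary: 1001011101001001
Gray code: G = B XOR (B >> 1)
B >> 1 = 0100101110100100
1001011101001001 XOR 0100101110100100:
  1 XOR 0 = 1
  0 XOR 1 = 1
  0 XOR 0 = 0
  1 XOR 0 = 1
  0 XOR 1 = 1
  1 XOR 0 = 1
  1 XOR 1 = 0
  1 XOR 1 = 0
  0 XOR 1 = 1
  1 XOR 0 = 1
  0 XOR 1 = 1
  0 XOR 0 = 0
  1 XOR 0 = 1
  0 XOR 1 = 1
  0 XOR 0 = 0
  1 XOR 0 = 1
= 1101110011101101


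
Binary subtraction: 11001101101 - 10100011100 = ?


Align and subtract column by column (LSB to MSB, borrowing when needed):
  11001101101
- 10100011100
  -----------
  col 0: (1 - 0 borrow-in) - 0 → 1 - 0 = 1, borrow out 0
  col 1: (0 - 0 borrow-in) - 0 → 0 - 0 = 0, borrow out 0
  col 2: (1 - 0 borrow-in) - 1 → 1 - 1 = 0, borrow out 0
  col 3: (1 - 0 borrow-in) - 1 → 1 - 1 = 0, borrow out 0
  col 4: (0 - 0 borrow-in) - 1 → borrow from next column: (0+2) - 1 = 1, borrow out 1
  col 5: (1 - 1 borrow-in) - 0 → 0 - 0 = 0, borrow out 0
  col 6: (1 - 0 borrow-in) - 0 → 1 - 0 = 1, borrow out 0
  col 7: (0 - 0 borrow-in) - 0 → 0 - 0 = 0, borrow out 0
  col 8: (0 - 0 borrow-in) - 1 → borrow from next column: (0+2) - 1 = 1, borrow out 1
  col 9: (1 - 1 borrow-in) - 0 → 0 - 0 = 0, borrow out 0
  col 10: (1 - 0 borrow-in) - 1 → 1 - 1 = 0, borrow out 0
Reading bits MSB→LSB: 00101010001
Strip leading zeros: 101010001
= 101010001


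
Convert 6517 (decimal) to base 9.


Divide by 9 repeatedly:
6517 ÷ 9 = 724 remainder 1
724 ÷ 9 = 80 remainder 4
80 ÷ 9 = 8 remainder 8
8 ÷ 9 = 0 remainder 8
Reading remainders bottom-up:
= 8841


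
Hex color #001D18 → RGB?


Hex: #001D18
R = 00₁₆ = 0
G = 1D₁₆ = 29
B = 18₁₆ = 24
= RGB(0, 29, 24)


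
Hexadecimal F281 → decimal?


Positional values:
Position 0: 1 × 16^0 = 1 × 1 = 1
Position 1: 8 × 16^1 = 8 × 16 = 128
Position 2: 2 × 16^2 = 2 × 256 = 512
Position 3: F × 16^3 = 15 × 4096 = 61440
Sum = 1 + 128 + 512 + 61440
= 62081


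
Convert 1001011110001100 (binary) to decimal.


Positional values:
Bit 2: 1 × 2^2 = 4
Bit 3: 1 × 2^3 = 8
Bit 7: 1 × 2^7 = 128
Bit 8: 1 × 2^8 = 256
Bit 9: 1 × 2^9 = 512
Bit 10: 1 × 2^10 = 1024
Bit 12: 1 × 2^12 = 4096
Bit 15: 1 × 2^15 = 32768
Sum = 4 + 8 + 128 + 256 + 512 + 1024 + 4096 + 32768
= 38796


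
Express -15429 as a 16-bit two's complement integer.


Original: 0011110001000101
Step 1 - Invert all bits: 1100001110111010
Step 2 - Add 1: 1100001110111010 + 1
= 1100001110111011 (represents -15429)


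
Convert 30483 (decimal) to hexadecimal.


Divide by 16 repeatedly:
30483 ÷ 16 = 1905 remainder 3 (3)
1905 ÷ 16 = 119 remainder 1 (1)
119 ÷ 16 = 7 remainder 7 (7)
7 ÷ 16 = 0 remainder 7 (7)
Reading remainders bottom-up:
= 0x7713


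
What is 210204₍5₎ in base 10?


Positional values (base 5):
  4 × 5^0 = 4 × 1 = 4
  0 × 5^1 = 0 × 5 = 0
  2 × 5^2 = 2 × 25 = 50
  0 × 5^3 = 0 × 125 = 0
  1 × 5^4 = 1 × 625 = 625
  2 × 5^5 = 2 × 3125 = 6250
Sum = 4 + 0 + 50 + 0 + 625 + 6250
= 6929


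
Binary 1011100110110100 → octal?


Group into 3-bit groups: 001011100110110100
  001 = 1
  011 = 3
  100 = 4
  110 = 6
  110 = 6
  100 = 4
= 0o134664


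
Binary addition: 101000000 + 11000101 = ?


Align and add column by column (LSB to MSB, carry propagating):
  0101000000
+ 0011000101
  ----------
  col 0: 0 + 1 + 0 (carry in) = 1 → bit 1, carry out 0
  col 1: 0 + 0 + 0 (carry in) = 0 → bit 0, carry out 0
  col 2: 0 + 1 + 0 (carry in) = 1 → bit 1, carry out 0
  col 3: 0 + 0 + 0 (carry in) = 0 → bit 0, carry out 0
  col 4: 0 + 0 + 0 (carry in) = 0 → bit 0, carry out 0
  col 5: 0 + 0 + 0 (carry in) = 0 → bit 0, carry out 0
  col 6: 1 + 1 + 0 (carry in) = 2 → bit 0, carry out 1
  col 7: 0 + 1 + 1 (carry in) = 2 → bit 0, carry out 1
  col 8: 1 + 0 + 1 (carry in) = 2 → bit 0, carry out 1
  col 9: 0 + 0 + 1 (carry in) = 1 → bit 1, carry out 0
Reading bits MSB→LSB: 1000000101
Strip leading zeros: 1000000101
= 1000000101


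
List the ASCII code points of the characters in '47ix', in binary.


String: '47ix'  (4 characters)
Per-character ASCII lookup:
  '4': digits start at 48: '4' = 48 + 4 = 52 → 110100
  '7': digits start at 48: '7' = 48 + 7 = 55 → 110111
  'i': lowercase starts at 97: 'i' = 97 + 8 = 105 → 1101001
  'x': lowercase starts at 97: 'x' = 97 + 23 = 120 → 1111000
= 110100 110111 1101001 1111000


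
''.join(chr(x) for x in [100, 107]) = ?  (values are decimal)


Codes (decimal): 100 107
Per-code ASCII lookup:
  100  (range 97-122: lowercase, 100 - 97 = 3) → 'd'
  107  (range 97-122: lowercase, 107 - 97 = 10) → 'k'
= 'dk'


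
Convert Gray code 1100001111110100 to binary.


Gray code: 1100001111110100
MSB stays the same: 1
Each subsequent bit = prev_binary XOR current_gray:
  B[1] = 1 XOR 1 = 0
  B[2] = 0 XOR 0 = 0
  B[3] = 0 XOR 0 = 0
  B[4] = 0 XOR 0 = 0
  B[5] = 0 XOR 0 = 0
  B[6] = 0 XOR 1 = 1
  B[7] = 1 XOR 1 = 0
  B[8] = 0 XOR 1 = 1
  B[9] = 1 XOR 1 = 0
  B[10] = 0 XOR 1 = 1
  B[11] = 1 XOR 1 = 0
  B[12] = 0 XOR 0 = 0
  B[13] = 0 XOR 1 = 1
  B[14] = 1 XOR 0 = 1
  B[15] = 1 XOR 0 = 1
= 1000001010100111 (33447 decimal)


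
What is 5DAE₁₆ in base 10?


Positional values:
Position 0: E × 16^0 = 14 × 1 = 14
Position 1: A × 16^1 = 10 × 16 = 160
Position 2: D × 16^2 = 13 × 256 = 3328
Position 3: 5 × 16^3 = 5 × 4096 = 20480
Sum = 14 + 160 + 3328 + 20480
= 23982


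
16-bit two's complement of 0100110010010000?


Original: 0100110010010000
Step 1 - Invert all bits: 1011001101101111
Step 2 - Add 1: 1011001101101111 + 1
= 1011001101110000 (represents -19600)


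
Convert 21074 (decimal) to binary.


Divide by 2 repeatedly:
21074 ÷ 2 = 10537 remainder 0
10537 ÷ 2 = 5268 remainder 1
5268 ÷ 2 = 2634 remainder 0
2634 ÷ 2 = 1317 remainder 0
1317 ÷ 2 = 658 remainder 1
658 ÷ 2 = 329 remainder 0
329 ÷ 2 = 164 remainder 1
164 ÷ 2 = 82 remainder 0
82 ÷ 2 = 41 remainder 0
41 ÷ 2 = 20 remainder 1
20 ÷ 2 = 10 remainder 0
10 ÷ 2 = 5 remainder 0
5 ÷ 2 = 2 remainder 1
2 ÷ 2 = 1 remainder 0
1 ÷ 2 = 0 remainder 1
Reading remainders bottom-up:
= 101001001010010


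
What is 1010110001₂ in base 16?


Group into 4-bit nibbles: 001010110001
  0010 = 2
  1011 = B
  0001 = 1
= 0x2B1


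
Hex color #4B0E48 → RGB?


Hex: #4B0E48
R = 4B₁₆ = 75
G = 0E₁₆ = 14
B = 48₁₆ = 72
= RGB(75, 14, 72)


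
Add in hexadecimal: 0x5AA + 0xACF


Align and add column by column (LSB to MSB, each column mod 16 with carry):
  05AA
+ 0ACF
  ----
  col 0: A(10) + F(15) + 0 (carry in) = 25 → 9(9), carry out 1
  col 1: A(10) + C(12) + 1 (carry in) = 23 → 7(7), carry out 1
  col 2: 5(5) + A(10) + 1 (carry in) = 16 → 0(0), carry out 1
  col 3: 0(0) + 0(0) + 1 (carry in) = 1 → 1(1), carry out 0
Reading digits MSB→LSB: 1079
Strip leading zeros: 1079
= 0x1079


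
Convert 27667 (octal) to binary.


Each octal digit → 3 binary bits:
  2 = 010
  7 = 111
  6 = 110
  6 = 110
  7 = 111
Concatenate: 010 111 110 110 111
= 010111110110111


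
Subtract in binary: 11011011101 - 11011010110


Align and subtract column by column (LSB to MSB, borrowing when needed):
  11011011101
- 11011010110
  -----------
  col 0: (1 - 0 borrow-in) - 0 → 1 - 0 = 1, borrow out 0
  col 1: (0 - 0 borrow-in) - 1 → borrow from next column: (0+2) - 1 = 1, borrow out 1
  col 2: (1 - 1 borrow-in) - 1 → borrow from next column: (0+2) - 1 = 1, borrow out 1
  col 3: (1 - 1 borrow-in) - 0 → 0 - 0 = 0, borrow out 0
  col 4: (1 - 0 borrow-in) - 1 → 1 - 1 = 0, borrow out 0
  col 5: (0 - 0 borrow-in) - 0 → 0 - 0 = 0, borrow out 0
  col 6: (1 - 0 borrow-in) - 1 → 1 - 1 = 0, borrow out 0
  col 7: (1 - 0 borrow-in) - 1 → 1 - 1 = 0, borrow out 0
  col 8: (0 - 0 borrow-in) - 0 → 0 - 0 = 0, borrow out 0
  col 9: (1 - 0 borrow-in) - 1 → 1 - 1 = 0, borrow out 0
  col 10: (1 - 0 borrow-in) - 1 → 1 - 1 = 0, borrow out 0
Reading bits MSB→LSB: 00000000111
Strip leading zeros: 111
= 111


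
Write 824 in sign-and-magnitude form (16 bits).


Sign bit: 0 (positive)
Magnitude: 824 = 000001100111000
= 0000001100111000


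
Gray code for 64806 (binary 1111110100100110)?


Binary: 1111110100100110
Gray code: G = B XOR (B >> 1)
B >> 1 = 0111111010010011
1111110100100110 XOR 0111111010010011:
  1 XOR 0 = 1
  1 XOR 1 = 0
  1 XOR 1 = 0
  1 XOR 1 = 0
  1 XOR 1 = 0
  1 XOR 1 = 0
  0 XOR 1 = 1
  1 XOR 0 = 1
  0 XOR 1 = 1
  0 XOR 0 = 0
  1 XOR 0 = 1
  0 XOR 1 = 1
  0 XOR 0 = 0
  1 XOR 0 = 1
  1 XOR 1 = 0
  0 XOR 1 = 1
= 1000001110110101


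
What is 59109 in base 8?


Divide by 8 repeatedly:
59109 ÷ 8 = 7388 remainder 5
7388 ÷ 8 = 923 remainder 4
923 ÷ 8 = 115 remainder 3
115 ÷ 8 = 14 remainder 3
14 ÷ 8 = 1 remainder 6
1 ÷ 8 = 0 remainder 1
Reading remainders bottom-up:
= 0o163345


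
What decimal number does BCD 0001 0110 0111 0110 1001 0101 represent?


Each 4-bit group → digit:
  0001 → 1
  0110 → 6
  0111 → 7
  0110 → 6
  1001 → 9
  0101 → 5
= 167695


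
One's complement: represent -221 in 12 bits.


Original: 000011011101
Invert all bits:
  bit 0: 0 → 1
  bit 1: 0 → 1
  bit 2: 0 → 1
  bit 3: 0 → 1
  bit 4: 1 → 0
  bit 5: 1 → 0
  bit 6: 0 → 1
  bit 7: 1 → 0
  bit 8: 1 → 0
  bit 9: 1 → 0
  bit 10: 0 → 1
  bit 11: 1 → 0
= 111100100010


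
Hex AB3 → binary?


Each hex digit → 4 binary bits:
  A = 1010
  B = 1011
  3 = 0011
Concatenate: 1010 1011 0011
= 101010110011


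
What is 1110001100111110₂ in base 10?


Positional values:
Bit 1: 1 × 2^1 = 2
Bit 2: 1 × 2^2 = 4
Bit 3: 1 × 2^3 = 8
Bit 4: 1 × 2^4 = 16
Bit 5: 1 × 2^5 = 32
Bit 8: 1 × 2^8 = 256
Bit 9: 1 × 2^9 = 512
Bit 13: 1 × 2^13 = 8192
Bit 14: 1 × 2^14 = 16384
Bit 15: 1 × 2^15 = 32768
Sum = 2 + 4 + 8 + 16 + 32 + 256 + 512 + 8192 + 16384 + 32768
= 58174


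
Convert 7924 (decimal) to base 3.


Divide by 3 repeatedly:
7924 ÷ 3 = 2641 remainder 1
2641 ÷ 3 = 880 remainder 1
880 ÷ 3 = 293 remainder 1
293 ÷ 3 = 97 remainder 2
97 ÷ 3 = 32 remainder 1
32 ÷ 3 = 10 remainder 2
10 ÷ 3 = 3 remainder 1
3 ÷ 3 = 1 remainder 0
1 ÷ 3 = 0 remainder 1
Reading remainders bottom-up:
= 101212111


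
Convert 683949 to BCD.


Each digit → 4-bit binary:
  6 → 0110
  8 → 1000
  3 → 0011
  9 → 1001
  4 → 0100
  9 → 1001
= 0110 1000 0011 1001 0100 1001


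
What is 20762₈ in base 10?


Positional values:
Position 0: 2 × 8^0 = 2
Position 1: 6 × 8^1 = 48
Position 2: 7 × 8^2 = 448
Position 3: 0 × 8^3 = 0
Position 4: 2 × 8^4 = 8192
Sum = 2 + 48 + 448 + 0 + 8192
= 8690


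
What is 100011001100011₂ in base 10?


Positional values:
Bit 0: 1 × 2^0 = 1
Bit 1: 1 × 2^1 = 2
Bit 5: 1 × 2^5 = 32
Bit 6: 1 × 2^6 = 64
Bit 9: 1 × 2^9 = 512
Bit 10: 1 × 2^10 = 1024
Bit 14: 1 × 2^14 = 16384
Sum = 1 + 2 + 32 + 64 + 512 + 1024 + 16384
= 18019


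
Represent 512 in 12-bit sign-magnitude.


Sign bit: 0 (positive)
Magnitude: 512 = 01000000000
= 001000000000


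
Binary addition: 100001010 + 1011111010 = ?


Align and add column by column (LSB to MSB, carry propagating):
  00100001010
+ 01011111010
  -----------
  col 0: 0 + 0 + 0 (carry in) = 0 → bit 0, carry out 0
  col 1: 1 + 1 + 0 (carry in) = 2 → bit 0, carry out 1
  col 2: 0 + 0 + 1 (carry in) = 1 → bit 1, carry out 0
  col 3: 1 + 1 + 0 (carry in) = 2 → bit 0, carry out 1
  col 4: 0 + 1 + 1 (carry in) = 2 → bit 0, carry out 1
  col 5: 0 + 1 + 1 (carry in) = 2 → bit 0, carry out 1
  col 6: 0 + 1 + 1 (carry in) = 2 → bit 0, carry out 1
  col 7: 0 + 1 + 1 (carry in) = 2 → bit 0, carry out 1
  col 8: 1 + 0 + 1 (carry in) = 2 → bit 0, carry out 1
  col 9: 0 + 1 + 1 (carry in) = 2 → bit 0, carry out 1
  col 10: 0 + 0 + 1 (carry in) = 1 → bit 1, carry out 0
Reading bits MSB→LSB: 10000000100
Strip leading zeros: 10000000100
= 10000000100


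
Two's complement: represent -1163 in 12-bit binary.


Original: 010010001011
Step 1 - Invert all bits: 101101110100
Step 2 - Add 1: 101101110100 + 1
= 101101110101 (represents -1163)


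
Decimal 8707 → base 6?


Divide by 6 repeatedly:
8707 ÷ 6 = 1451 remainder 1
1451 ÷ 6 = 241 remainder 5
241 ÷ 6 = 40 remainder 1
40 ÷ 6 = 6 remainder 4
6 ÷ 6 = 1 remainder 0
1 ÷ 6 = 0 remainder 1
Reading remainders bottom-up:
= 104151


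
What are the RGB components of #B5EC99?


Hex: #B5EC99
R = B5₁₆ = 181
G = EC₁₆ = 236
B = 99₁₆ = 153
= RGB(181, 236, 153)


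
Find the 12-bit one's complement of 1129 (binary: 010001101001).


Original: 010001101001
Invert all bits:
  bit 0: 0 → 1
  bit 1: 1 → 0
  bit 2: 0 → 1
  bit 3: 0 → 1
  bit 4: 0 → 1
  bit 5: 1 → 0
  bit 6: 1 → 0
  bit 7: 0 → 1
  bit 8: 1 → 0
  bit 9: 0 → 1
  bit 10: 0 → 1
  bit 11: 1 → 0
= 101110010110


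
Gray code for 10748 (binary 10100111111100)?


Binary: 10100111111100
Gray code: G = B XOR (B >> 1)
B >> 1 = 01010011111110
10100111111100 XOR 01010011111110:
  1 XOR 0 = 1
  0 XOR 1 = 1
  1 XOR 0 = 1
  0 XOR 1 = 1
  0 XOR 0 = 0
  1 XOR 0 = 1
  1 XOR 1 = 0
  1 XOR 1 = 0
  1 XOR 1 = 0
  1 XOR 1 = 0
  1 XOR 1 = 0
  1 XOR 1 = 0
  0 XOR 1 = 1
  0 XOR 0 = 0
= 11110100000010


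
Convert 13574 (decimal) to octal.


Divide by 8 repeatedly:
13574 ÷ 8 = 1696 remainder 6
1696 ÷ 8 = 212 remainder 0
212 ÷ 8 = 26 remainder 4
26 ÷ 8 = 3 remainder 2
3 ÷ 8 = 0 remainder 3
Reading remainders bottom-up:
= 0o32406


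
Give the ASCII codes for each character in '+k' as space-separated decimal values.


String: '+k'  (2 characters)
Per-character ASCII lookup:
  '+': special character: '+' = 43
  'k': lowercase starts at 97: 'k' = 97 + 10 = 107
= 43 107


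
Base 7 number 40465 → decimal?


Positional values (base 7):
  5 × 7^0 = 5 × 1 = 5
  6 × 7^1 = 6 × 7 = 42
  4 × 7^2 = 4 × 49 = 196
  0 × 7^3 = 0 × 343 = 0
  4 × 7^4 = 4 × 2401 = 9604
Sum = 5 + 42 + 196 + 0 + 9604
= 9847


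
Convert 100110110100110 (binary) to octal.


Group into 3-bit groups: 100110110100110
  100 = 4
  110 = 6
  110 = 6
  100 = 4
  110 = 6
= 0o46646


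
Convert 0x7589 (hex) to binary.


Each hex digit → 4 binary bits:
  7 = 0111
  5 = 0101
  8 = 1000
  9 = 1001
Concatenate: 0111 0101 1000 1001
= 0111010110001001


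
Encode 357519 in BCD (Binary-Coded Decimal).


Each digit → 4-bit binary:
  3 → 0011
  5 → 0101
  7 → 0111
  5 → 0101
  1 → 0001
  9 → 1001
= 0011 0101 0111 0101 0001 1001
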